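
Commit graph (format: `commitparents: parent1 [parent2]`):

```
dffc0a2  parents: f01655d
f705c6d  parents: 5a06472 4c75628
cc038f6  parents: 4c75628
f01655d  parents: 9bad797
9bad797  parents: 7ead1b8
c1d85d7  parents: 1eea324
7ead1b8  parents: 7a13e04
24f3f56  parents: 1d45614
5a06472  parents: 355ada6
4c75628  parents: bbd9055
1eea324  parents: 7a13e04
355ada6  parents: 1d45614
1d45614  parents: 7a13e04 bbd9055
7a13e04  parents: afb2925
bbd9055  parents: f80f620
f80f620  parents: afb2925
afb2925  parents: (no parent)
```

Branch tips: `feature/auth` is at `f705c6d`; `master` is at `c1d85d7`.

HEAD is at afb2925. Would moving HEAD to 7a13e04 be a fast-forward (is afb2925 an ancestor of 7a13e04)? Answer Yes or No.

A fast-forward from afb2925 to 7a13e04 is possible iff afb2925 is an ancestor of 7a13e04.
Ancestors of 7a13e04: {7a13e04, afb2925}.
afb2925 is among them, so fast-forward is possible.

Yes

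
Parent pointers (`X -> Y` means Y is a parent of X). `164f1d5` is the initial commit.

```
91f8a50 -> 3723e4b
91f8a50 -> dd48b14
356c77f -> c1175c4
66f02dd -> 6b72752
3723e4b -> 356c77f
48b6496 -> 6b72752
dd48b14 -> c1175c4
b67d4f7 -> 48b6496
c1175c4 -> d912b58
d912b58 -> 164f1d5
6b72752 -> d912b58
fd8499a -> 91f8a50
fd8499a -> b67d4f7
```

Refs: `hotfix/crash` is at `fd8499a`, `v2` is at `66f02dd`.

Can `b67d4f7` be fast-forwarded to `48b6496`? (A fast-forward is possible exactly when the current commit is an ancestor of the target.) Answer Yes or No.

A fast-forward from b67d4f7 to 48b6496 is possible iff b67d4f7 is an ancestor of 48b6496.
Ancestors of 48b6496: {164f1d5, 48b6496, 6b72752, d912b58}.
b67d4f7 is not among them, so fast-forward is not possible.

No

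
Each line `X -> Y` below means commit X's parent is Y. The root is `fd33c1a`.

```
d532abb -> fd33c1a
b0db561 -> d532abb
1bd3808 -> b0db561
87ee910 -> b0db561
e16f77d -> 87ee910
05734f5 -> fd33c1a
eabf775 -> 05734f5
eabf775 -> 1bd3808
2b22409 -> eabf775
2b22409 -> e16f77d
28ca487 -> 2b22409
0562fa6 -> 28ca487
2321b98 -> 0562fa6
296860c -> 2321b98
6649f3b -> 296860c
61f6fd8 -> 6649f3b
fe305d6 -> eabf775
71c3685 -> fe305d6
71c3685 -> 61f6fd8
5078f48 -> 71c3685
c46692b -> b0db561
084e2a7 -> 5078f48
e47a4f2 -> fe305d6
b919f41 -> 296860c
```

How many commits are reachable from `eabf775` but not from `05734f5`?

4

Reachable from eabf775: {05734f5, 1bd3808, b0db561, d532abb, eabf775, fd33c1a}.
Reachable from 05734f5: {05734f5, fd33c1a}.
In eabf775's history but not 05734f5's: {1bd3808, b0db561, d532abb, eabf775} — 4 commits.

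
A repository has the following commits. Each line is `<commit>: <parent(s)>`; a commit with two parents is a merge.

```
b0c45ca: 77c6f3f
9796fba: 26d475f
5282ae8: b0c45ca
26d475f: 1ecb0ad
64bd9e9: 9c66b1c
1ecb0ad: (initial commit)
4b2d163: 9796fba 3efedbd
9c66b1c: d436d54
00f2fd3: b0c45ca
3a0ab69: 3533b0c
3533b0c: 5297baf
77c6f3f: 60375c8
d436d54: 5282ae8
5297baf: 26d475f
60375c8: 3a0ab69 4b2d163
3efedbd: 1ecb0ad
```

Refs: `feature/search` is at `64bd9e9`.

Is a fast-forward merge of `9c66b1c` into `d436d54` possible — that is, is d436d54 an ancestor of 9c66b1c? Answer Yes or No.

Yes

A fast-forward from d436d54 to 9c66b1c is possible iff d436d54 is an ancestor of 9c66b1c.
Ancestors of 9c66b1c: {1ecb0ad, 26d475f, 3533b0c, 3a0ab69, 3efedbd, 4b2d163, 5282ae8, 5297baf, 60375c8, 77c6f3f, 9796fba, 9c66b1c, b0c45ca, d436d54}.
d436d54 is among them, so fast-forward is possible.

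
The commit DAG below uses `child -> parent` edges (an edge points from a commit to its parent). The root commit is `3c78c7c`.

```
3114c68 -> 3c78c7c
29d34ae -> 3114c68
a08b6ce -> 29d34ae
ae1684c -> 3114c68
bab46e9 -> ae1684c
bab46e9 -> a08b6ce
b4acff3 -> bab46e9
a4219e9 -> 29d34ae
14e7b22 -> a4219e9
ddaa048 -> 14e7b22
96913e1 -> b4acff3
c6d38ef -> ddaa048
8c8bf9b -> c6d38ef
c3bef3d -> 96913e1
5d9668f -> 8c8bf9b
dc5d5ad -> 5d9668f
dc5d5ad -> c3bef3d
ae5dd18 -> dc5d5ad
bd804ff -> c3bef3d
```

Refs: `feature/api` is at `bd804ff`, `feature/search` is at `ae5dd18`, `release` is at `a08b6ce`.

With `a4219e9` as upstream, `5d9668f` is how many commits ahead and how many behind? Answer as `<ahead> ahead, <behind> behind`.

Reachable from 5d9668f: {14e7b22, 29d34ae, 3114c68, 3c78c7c, 5d9668f, 8c8bf9b, a4219e9, c6d38ef, ddaa048}.
Reachable from a4219e9: {29d34ae, 3114c68, 3c78c7c, a4219e9}.
Only in 5d9668f's history (ahead): {14e7b22, 5d9668f, 8c8bf9b, c6d38ef, ddaa048} — 5.
Only in a4219e9's history (behind): {} — 0.

5 ahead, 0 behind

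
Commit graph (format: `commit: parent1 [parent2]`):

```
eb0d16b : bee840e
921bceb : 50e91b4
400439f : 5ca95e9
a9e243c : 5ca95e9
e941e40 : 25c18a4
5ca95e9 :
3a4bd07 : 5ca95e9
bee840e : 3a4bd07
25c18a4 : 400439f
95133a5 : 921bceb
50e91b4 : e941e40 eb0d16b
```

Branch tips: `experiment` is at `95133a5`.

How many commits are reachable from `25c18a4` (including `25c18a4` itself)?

Walking parent pointers from 25c18a4: reachable set = {25c18a4, 400439f, 5ca95e9}.
That is 3 commits.

3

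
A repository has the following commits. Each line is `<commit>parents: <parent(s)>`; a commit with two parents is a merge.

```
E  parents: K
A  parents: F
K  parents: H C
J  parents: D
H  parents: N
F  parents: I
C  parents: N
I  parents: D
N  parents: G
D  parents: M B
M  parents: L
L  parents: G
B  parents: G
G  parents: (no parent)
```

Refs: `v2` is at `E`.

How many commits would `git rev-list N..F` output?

Reachable from F: {B, D, F, G, I, L, M}.
Reachable from N: {G, N}.
In F's history but not N's: {B, D, F, I, L, M} — 6 commits.

6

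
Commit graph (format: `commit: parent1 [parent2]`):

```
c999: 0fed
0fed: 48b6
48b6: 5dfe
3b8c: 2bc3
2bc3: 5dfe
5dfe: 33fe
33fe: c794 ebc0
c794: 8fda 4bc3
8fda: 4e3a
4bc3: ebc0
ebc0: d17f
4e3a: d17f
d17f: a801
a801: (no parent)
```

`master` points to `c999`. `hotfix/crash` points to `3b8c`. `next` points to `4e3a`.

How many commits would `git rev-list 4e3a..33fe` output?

Reachable from 33fe: {33fe, 4bc3, 4e3a, 8fda, a801, c794, d17f, ebc0}.
Reachable from 4e3a: {4e3a, a801, d17f}.
In 33fe's history but not 4e3a's: {33fe, 4bc3, 8fda, c794, ebc0} — 5 commits.

5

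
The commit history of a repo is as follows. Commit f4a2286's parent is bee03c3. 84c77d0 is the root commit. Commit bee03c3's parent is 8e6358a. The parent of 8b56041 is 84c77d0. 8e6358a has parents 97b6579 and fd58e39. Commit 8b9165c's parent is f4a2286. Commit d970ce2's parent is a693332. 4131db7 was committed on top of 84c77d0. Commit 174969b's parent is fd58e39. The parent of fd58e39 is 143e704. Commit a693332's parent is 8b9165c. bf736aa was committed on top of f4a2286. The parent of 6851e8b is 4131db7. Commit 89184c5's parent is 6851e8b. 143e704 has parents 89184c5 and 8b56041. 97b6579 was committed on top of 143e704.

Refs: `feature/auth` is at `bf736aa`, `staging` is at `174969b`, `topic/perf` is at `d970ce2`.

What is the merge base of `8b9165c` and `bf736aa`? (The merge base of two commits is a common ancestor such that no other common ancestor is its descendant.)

Ancestors of 8b9165c: {143e704, 4131db7, 6851e8b, 84c77d0, 89184c5, 8b56041, 8b9165c, 8e6358a, 97b6579, bee03c3, f4a2286, fd58e39}.
Ancestors of bf736aa: {143e704, 4131db7, 6851e8b, 84c77d0, 89184c5, 8b56041, 8e6358a, 97b6579, bee03c3, bf736aa, f4a2286, fd58e39}.
Common ancestors: {143e704, 4131db7, 6851e8b, 84c77d0, 89184c5, 8b56041, 8e6358a, 97b6579, bee03c3, f4a2286, fd58e39}.
Among these, f4a2286 is not an ancestor of any other common ancestor — it is the merge base.

f4a2286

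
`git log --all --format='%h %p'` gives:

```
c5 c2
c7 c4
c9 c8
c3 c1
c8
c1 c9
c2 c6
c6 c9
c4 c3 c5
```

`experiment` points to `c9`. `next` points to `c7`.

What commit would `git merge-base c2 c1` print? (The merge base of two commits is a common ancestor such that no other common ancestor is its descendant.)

c9

Ancestors of c2: {c2, c6, c8, c9}.
Ancestors of c1: {c1, c8, c9}.
Common ancestors: {c8, c9}.
Among these, c9 is not an ancestor of any other common ancestor — it is the merge base.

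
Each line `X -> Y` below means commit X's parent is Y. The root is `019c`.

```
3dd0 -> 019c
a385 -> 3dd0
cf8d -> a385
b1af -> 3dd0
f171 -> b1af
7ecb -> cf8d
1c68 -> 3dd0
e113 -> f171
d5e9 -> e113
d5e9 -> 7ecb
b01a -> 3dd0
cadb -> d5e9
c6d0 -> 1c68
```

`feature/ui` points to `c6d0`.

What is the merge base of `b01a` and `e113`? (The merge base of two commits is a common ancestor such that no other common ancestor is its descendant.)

3dd0

Ancestors of b01a: {019c, 3dd0, b01a}.
Ancestors of e113: {019c, 3dd0, b1af, e113, f171}.
Common ancestors: {019c, 3dd0}.
Among these, 3dd0 is not an ancestor of any other common ancestor — it is the merge base.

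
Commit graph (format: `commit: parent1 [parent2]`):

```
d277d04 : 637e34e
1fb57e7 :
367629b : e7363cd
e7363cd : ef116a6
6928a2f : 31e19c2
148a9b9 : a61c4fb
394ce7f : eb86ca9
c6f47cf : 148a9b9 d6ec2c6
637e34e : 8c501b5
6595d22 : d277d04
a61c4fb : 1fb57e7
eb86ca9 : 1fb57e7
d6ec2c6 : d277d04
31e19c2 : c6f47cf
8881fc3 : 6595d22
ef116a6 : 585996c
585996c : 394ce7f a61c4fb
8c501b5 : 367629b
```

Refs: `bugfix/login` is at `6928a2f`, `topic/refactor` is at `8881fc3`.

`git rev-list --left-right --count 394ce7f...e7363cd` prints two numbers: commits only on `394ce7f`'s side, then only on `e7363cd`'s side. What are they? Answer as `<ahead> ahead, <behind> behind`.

Reachable from 394ce7f: {1fb57e7, 394ce7f, eb86ca9}.
Reachable from e7363cd: {1fb57e7, 394ce7f, 585996c, a61c4fb, e7363cd, eb86ca9, ef116a6}.
Only in 394ce7f's history (ahead): {} — 0.
Only in e7363cd's history (behind): {585996c, a61c4fb, e7363cd, ef116a6} — 4.

0 ahead, 4 behind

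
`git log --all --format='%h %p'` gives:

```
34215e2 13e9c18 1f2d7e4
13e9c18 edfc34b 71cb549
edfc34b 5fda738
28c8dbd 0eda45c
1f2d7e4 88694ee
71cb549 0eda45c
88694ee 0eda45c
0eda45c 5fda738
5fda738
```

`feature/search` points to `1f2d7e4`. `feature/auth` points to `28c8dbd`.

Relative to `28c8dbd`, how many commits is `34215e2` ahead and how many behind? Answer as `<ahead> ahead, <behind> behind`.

6 ahead, 1 behind

Reachable from 34215e2: {0eda45c, 13e9c18, 1f2d7e4, 34215e2, 5fda738, 71cb549, 88694ee, edfc34b}.
Reachable from 28c8dbd: {0eda45c, 28c8dbd, 5fda738}.
Only in 34215e2's history (ahead): {13e9c18, 1f2d7e4, 34215e2, 71cb549, 88694ee, edfc34b} — 6.
Only in 28c8dbd's history (behind): {28c8dbd} — 1.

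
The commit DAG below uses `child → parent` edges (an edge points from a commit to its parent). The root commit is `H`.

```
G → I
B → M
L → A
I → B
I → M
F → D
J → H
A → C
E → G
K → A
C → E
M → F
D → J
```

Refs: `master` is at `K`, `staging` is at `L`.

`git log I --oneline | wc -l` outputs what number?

Walking parent pointers from I: reachable set = {B, D, F, H, I, J, M}.
That is 7 commits.

7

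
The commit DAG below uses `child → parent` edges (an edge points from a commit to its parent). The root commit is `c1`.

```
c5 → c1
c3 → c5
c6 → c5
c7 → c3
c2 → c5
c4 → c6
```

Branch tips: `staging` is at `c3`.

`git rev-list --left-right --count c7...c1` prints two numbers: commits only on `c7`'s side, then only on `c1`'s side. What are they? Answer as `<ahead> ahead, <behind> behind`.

Reachable from c7: {c1, c3, c5, c7}.
Reachable from c1: {c1}.
Only in c7's history (ahead): {c3, c5, c7} — 3.
Only in c1's history (behind): {} — 0.

3 ahead, 0 behind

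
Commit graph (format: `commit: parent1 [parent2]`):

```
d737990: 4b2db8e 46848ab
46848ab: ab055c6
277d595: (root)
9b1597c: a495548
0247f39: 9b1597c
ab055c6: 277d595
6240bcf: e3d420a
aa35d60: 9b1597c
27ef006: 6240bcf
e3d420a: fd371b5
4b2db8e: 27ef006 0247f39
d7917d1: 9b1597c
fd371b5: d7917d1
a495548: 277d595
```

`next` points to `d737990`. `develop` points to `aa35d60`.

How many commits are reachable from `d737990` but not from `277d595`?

Reachable from d737990: {0247f39, 277d595, 27ef006, 46848ab, 4b2db8e, 6240bcf, 9b1597c, a495548, ab055c6, d737990, d7917d1, e3d420a, fd371b5}.
Reachable from 277d595: {277d595}.
In d737990's history but not 277d595's: {0247f39, 27ef006, 46848ab, 4b2db8e, 6240bcf, 9b1597c, a495548, ab055c6, d737990, d7917d1, e3d420a, fd371b5} — 12 commits.

12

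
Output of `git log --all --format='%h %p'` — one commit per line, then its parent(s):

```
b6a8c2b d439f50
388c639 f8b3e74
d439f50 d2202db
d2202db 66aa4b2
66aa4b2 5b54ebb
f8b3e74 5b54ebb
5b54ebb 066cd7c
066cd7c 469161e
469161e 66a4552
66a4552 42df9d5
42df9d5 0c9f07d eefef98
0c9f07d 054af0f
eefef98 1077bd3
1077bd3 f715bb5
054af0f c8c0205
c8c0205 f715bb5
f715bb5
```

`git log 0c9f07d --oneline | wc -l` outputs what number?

4

Walking parent pointers from 0c9f07d: reachable set = {054af0f, 0c9f07d, c8c0205, f715bb5}.
That is 4 commits.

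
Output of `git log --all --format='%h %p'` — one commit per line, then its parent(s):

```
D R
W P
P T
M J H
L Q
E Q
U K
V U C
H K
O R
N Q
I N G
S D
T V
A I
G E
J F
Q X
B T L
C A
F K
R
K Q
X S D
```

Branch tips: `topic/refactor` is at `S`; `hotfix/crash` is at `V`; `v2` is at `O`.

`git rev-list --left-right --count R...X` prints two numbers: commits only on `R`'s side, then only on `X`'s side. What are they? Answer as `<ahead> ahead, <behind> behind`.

Reachable from R: {R}.
Reachable from X: {D, R, S, X}.
Only in R's history (ahead): {} — 0.
Only in X's history (behind): {D, S, X} — 3.

0 ahead, 3 behind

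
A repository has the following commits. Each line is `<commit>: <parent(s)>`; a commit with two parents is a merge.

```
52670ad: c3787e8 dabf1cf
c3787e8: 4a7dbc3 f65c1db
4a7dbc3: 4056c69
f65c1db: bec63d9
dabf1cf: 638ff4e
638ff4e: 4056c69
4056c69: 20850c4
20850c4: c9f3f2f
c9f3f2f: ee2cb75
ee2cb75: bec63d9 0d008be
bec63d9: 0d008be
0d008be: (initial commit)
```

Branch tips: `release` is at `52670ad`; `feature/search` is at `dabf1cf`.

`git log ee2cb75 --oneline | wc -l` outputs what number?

3

Walking parent pointers from ee2cb75: reachable set = {0d008be, bec63d9, ee2cb75}.
That is 3 commits.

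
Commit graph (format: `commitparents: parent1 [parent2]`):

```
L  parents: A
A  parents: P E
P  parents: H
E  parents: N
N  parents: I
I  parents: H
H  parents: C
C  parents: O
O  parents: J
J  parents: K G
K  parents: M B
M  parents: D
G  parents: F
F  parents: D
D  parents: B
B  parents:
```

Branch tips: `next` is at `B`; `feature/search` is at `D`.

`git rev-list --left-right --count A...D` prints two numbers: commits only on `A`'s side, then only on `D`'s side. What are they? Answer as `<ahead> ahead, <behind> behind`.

Reachable from A: {A, B, C, D, E, F, G, H, I, J, K, M, N, O, P}.
Reachable from D: {B, D}.
Only in A's history (ahead): {A, C, E, F, G, H, I, J, K, M, N, O, P} — 13.
Only in D's history (behind): {} — 0.

13 ahead, 0 behind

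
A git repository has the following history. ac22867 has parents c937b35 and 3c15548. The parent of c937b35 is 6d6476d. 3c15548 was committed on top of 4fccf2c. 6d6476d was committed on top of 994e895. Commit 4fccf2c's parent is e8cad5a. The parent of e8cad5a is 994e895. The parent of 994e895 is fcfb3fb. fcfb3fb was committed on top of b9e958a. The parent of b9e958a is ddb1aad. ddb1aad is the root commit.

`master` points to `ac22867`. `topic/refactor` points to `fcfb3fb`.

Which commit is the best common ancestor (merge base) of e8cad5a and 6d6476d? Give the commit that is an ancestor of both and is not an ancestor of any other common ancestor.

Ancestors of e8cad5a: {994e895, b9e958a, ddb1aad, e8cad5a, fcfb3fb}.
Ancestors of 6d6476d: {6d6476d, 994e895, b9e958a, ddb1aad, fcfb3fb}.
Common ancestors: {994e895, b9e958a, ddb1aad, fcfb3fb}.
Among these, 994e895 is not an ancestor of any other common ancestor — it is the merge base.

994e895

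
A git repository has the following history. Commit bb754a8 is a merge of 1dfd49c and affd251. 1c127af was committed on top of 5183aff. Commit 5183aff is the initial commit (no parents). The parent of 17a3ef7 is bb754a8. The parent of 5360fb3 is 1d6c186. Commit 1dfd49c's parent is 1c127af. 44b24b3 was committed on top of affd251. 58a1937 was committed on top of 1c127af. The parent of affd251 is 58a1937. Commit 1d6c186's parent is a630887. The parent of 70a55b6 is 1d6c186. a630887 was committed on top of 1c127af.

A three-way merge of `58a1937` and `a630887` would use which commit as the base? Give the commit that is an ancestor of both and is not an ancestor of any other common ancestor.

Ancestors of 58a1937: {1c127af, 5183aff, 58a1937}.
Ancestors of a630887: {1c127af, 5183aff, a630887}.
Common ancestors: {1c127af, 5183aff}.
Among these, 1c127af is not an ancestor of any other common ancestor — it is the merge base.

1c127af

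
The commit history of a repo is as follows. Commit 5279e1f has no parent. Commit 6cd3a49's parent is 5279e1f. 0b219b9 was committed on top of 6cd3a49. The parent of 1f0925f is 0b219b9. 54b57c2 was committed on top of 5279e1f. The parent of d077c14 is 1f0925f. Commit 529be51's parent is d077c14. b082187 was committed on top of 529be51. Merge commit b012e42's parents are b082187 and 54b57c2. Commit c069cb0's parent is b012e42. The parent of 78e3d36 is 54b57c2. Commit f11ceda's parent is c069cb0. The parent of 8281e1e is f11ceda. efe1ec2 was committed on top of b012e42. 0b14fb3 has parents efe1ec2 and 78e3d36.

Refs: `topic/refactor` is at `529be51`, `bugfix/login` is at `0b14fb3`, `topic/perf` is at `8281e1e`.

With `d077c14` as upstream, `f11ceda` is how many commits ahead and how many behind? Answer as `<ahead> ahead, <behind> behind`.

Reachable from f11ceda: {0b219b9, 1f0925f, 5279e1f, 529be51, 54b57c2, 6cd3a49, b012e42, b082187, c069cb0, d077c14, f11ceda}.
Reachable from d077c14: {0b219b9, 1f0925f, 5279e1f, 6cd3a49, d077c14}.
Only in f11ceda's history (ahead): {529be51, 54b57c2, b012e42, b082187, c069cb0, f11ceda} — 6.
Only in d077c14's history (behind): {} — 0.

6 ahead, 0 behind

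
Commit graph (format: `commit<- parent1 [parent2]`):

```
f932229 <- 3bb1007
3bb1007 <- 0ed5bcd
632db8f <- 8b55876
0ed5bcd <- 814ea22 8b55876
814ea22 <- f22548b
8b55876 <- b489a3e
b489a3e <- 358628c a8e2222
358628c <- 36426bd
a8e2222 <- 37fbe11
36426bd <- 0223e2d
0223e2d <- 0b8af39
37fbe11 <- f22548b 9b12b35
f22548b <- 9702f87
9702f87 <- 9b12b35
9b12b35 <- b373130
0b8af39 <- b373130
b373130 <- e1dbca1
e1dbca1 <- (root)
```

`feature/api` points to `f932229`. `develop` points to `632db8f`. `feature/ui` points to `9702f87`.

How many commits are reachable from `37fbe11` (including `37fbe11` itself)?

6

Walking parent pointers from 37fbe11: reachable set = {37fbe11, 9702f87, 9b12b35, b373130, e1dbca1, f22548b}.
That is 6 commits.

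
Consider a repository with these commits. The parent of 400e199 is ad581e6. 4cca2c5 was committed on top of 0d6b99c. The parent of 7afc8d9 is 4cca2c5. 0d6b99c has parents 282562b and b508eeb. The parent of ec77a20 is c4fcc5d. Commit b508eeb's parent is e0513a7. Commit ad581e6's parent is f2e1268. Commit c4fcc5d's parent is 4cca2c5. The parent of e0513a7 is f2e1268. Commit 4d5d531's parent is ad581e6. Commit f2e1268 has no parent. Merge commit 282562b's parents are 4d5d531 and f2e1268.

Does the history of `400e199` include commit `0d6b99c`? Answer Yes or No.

Ancestors of 400e199: {400e199, ad581e6, f2e1268}.
0d6b99c is not in that set, so it is not an ancestor of 400e199.

No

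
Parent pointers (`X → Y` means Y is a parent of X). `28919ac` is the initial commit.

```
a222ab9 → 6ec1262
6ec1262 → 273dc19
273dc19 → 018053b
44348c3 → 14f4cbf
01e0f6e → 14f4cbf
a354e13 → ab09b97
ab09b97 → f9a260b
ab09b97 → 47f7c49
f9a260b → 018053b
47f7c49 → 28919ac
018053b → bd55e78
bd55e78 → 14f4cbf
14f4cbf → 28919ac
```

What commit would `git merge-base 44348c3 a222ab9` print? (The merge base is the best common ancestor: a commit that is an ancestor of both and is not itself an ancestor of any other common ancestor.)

14f4cbf

Ancestors of 44348c3: {14f4cbf, 28919ac, 44348c3}.
Ancestors of a222ab9: {018053b, 14f4cbf, 273dc19, 28919ac, 6ec1262, a222ab9, bd55e78}.
Common ancestors: {14f4cbf, 28919ac}.
Among these, 14f4cbf is not an ancestor of any other common ancestor — it is the merge base.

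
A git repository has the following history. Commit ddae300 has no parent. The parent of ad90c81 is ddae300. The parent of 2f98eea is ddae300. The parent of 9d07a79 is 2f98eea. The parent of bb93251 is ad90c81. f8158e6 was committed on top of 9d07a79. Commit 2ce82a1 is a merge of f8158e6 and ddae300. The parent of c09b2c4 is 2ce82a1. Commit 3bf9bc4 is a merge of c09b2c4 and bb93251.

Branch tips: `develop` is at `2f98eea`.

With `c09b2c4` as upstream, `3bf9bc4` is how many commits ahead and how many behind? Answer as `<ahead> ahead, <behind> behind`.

Reachable from 3bf9bc4: {2ce82a1, 2f98eea, 3bf9bc4, 9d07a79, ad90c81, bb93251, c09b2c4, ddae300, f8158e6}.
Reachable from c09b2c4: {2ce82a1, 2f98eea, 9d07a79, c09b2c4, ddae300, f8158e6}.
Only in 3bf9bc4's history (ahead): {3bf9bc4, ad90c81, bb93251} — 3.
Only in c09b2c4's history (behind): {} — 0.

3 ahead, 0 behind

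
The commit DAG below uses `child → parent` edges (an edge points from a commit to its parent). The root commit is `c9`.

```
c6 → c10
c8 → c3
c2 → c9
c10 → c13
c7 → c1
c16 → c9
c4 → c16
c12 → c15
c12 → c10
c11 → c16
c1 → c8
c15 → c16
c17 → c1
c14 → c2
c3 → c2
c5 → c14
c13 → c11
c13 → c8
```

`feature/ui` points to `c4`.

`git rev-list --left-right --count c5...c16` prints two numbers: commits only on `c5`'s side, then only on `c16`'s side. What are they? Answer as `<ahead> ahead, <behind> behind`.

Reachable from c5: {c14, c2, c5, c9}.
Reachable from c16: {c16, c9}.
Only in c5's history (ahead): {c14, c2, c5} — 3.
Only in c16's history (behind): {c16} — 1.

3 ahead, 1 behind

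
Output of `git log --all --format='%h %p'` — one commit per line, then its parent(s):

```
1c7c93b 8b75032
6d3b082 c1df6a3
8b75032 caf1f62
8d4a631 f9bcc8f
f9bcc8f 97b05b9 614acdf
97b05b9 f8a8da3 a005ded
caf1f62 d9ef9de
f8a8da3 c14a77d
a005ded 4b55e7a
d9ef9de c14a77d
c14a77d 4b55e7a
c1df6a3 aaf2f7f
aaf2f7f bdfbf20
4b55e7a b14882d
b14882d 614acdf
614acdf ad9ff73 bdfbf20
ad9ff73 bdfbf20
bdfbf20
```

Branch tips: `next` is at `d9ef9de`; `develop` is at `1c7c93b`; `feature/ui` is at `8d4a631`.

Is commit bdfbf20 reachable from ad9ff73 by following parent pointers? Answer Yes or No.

Yes

Ancestors of ad9ff73 (commits reachable by following parents): {ad9ff73, bdfbf20}.
bdfbf20 is in that set, so it is an ancestor of ad9ff73.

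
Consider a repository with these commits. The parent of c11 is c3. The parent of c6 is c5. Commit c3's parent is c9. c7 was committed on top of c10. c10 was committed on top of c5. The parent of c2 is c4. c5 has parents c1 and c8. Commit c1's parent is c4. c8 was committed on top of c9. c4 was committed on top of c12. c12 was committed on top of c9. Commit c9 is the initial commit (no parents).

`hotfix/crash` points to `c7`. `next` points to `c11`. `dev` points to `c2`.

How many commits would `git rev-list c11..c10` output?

Reachable from c10: {c1, c10, c12, c4, c5, c8, c9}.
Reachable from c11: {c11, c3, c9}.
In c10's history but not c11's: {c1, c10, c12, c4, c5, c8} — 6 commits.

6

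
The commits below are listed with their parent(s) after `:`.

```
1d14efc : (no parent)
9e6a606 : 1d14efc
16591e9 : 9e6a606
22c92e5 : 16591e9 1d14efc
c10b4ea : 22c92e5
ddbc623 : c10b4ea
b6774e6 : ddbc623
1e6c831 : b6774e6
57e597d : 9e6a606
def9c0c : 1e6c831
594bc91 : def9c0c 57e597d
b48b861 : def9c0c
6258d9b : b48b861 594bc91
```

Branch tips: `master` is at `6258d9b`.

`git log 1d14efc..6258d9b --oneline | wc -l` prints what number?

Reachable from 6258d9b: {16591e9, 1d14efc, 1e6c831, 22c92e5, 57e597d, 594bc91, 6258d9b, 9e6a606, b48b861, b6774e6, c10b4ea, ddbc623, def9c0c}.
Reachable from 1d14efc: {1d14efc}.
In 6258d9b's history but not 1d14efc's: {16591e9, 1e6c831, 22c92e5, 57e597d, 594bc91, 6258d9b, 9e6a606, b48b861, b6774e6, c10b4ea, ddbc623, def9c0c} — 12 commits.

12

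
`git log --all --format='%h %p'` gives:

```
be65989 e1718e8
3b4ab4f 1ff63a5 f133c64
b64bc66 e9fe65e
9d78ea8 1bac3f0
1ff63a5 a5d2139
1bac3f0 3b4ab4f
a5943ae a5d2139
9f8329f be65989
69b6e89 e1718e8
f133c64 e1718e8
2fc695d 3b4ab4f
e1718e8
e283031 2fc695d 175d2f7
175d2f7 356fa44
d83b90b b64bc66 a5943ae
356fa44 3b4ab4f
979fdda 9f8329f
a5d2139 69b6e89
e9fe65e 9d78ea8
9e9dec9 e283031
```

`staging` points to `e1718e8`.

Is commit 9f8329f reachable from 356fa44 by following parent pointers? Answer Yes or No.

Ancestors of 356fa44: {1ff63a5, 356fa44, 3b4ab4f, 69b6e89, a5d2139, e1718e8, f133c64}.
9f8329f is not in that set, so it is not an ancestor of 356fa44.

No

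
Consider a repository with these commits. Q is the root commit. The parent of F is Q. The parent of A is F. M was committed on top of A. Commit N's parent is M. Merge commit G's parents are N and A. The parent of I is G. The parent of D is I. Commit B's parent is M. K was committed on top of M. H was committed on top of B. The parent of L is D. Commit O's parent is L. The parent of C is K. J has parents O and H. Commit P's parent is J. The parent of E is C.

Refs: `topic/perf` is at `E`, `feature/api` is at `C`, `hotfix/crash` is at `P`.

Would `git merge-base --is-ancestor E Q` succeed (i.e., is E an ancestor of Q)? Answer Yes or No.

Ancestors of Q: {Q}.
E is not in that set, so it is not an ancestor of Q.

No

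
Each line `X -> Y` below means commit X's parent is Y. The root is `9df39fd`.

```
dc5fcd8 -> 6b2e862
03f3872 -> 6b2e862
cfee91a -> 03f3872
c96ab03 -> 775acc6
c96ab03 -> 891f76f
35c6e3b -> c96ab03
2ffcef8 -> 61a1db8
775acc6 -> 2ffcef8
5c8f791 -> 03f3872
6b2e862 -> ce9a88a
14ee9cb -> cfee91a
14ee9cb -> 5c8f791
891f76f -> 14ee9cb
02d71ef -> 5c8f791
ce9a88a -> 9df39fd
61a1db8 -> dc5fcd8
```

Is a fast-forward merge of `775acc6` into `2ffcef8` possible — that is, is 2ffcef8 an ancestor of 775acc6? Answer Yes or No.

Yes

A fast-forward from 2ffcef8 to 775acc6 is possible iff 2ffcef8 is an ancestor of 775acc6.
Ancestors of 775acc6: {2ffcef8, 61a1db8, 6b2e862, 775acc6, 9df39fd, ce9a88a, dc5fcd8}.
2ffcef8 is among them, so fast-forward is possible.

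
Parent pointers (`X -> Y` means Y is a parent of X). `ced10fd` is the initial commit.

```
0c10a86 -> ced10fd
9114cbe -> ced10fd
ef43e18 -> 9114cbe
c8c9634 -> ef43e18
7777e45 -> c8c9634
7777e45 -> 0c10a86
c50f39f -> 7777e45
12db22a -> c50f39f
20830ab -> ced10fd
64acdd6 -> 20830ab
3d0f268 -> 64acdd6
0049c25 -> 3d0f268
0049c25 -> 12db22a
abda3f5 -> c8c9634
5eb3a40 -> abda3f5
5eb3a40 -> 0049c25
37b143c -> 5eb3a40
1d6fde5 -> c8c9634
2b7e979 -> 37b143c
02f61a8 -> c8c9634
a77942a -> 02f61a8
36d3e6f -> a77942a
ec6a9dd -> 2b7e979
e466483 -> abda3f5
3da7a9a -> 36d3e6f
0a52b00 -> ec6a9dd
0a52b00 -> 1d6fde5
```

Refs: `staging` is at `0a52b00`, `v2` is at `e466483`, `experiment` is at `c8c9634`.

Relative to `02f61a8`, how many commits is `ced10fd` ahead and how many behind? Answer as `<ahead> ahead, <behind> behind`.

Reachable from ced10fd: {ced10fd}.
Reachable from 02f61a8: {02f61a8, 9114cbe, c8c9634, ced10fd, ef43e18}.
Only in ced10fd's history (ahead): {} — 0.
Only in 02f61a8's history (behind): {02f61a8, 9114cbe, c8c9634, ef43e18} — 4.

0 ahead, 4 behind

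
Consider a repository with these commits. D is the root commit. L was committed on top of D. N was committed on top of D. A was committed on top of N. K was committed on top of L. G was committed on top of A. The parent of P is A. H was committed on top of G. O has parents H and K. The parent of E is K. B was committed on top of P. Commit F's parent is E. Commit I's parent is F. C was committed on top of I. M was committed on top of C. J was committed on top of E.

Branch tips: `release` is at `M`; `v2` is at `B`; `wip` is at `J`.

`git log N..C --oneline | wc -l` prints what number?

Reachable from C: {C, D, E, F, I, K, L}.
Reachable from N: {D, N}.
In C's history but not N's: {C, E, F, I, K, L} — 6 commits.

6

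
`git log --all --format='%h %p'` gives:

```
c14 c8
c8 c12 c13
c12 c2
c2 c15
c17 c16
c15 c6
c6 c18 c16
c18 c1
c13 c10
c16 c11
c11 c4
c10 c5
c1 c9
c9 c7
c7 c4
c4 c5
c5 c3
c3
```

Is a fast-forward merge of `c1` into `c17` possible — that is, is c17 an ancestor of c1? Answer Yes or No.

No

A fast-forward from c17 to c1 is possible iff c17 is an ancestor of c1.
Ancestors of c1: {c1, c3, c4, c5, c7, c9}.
c17 is not among them, so fast-forward is not possible.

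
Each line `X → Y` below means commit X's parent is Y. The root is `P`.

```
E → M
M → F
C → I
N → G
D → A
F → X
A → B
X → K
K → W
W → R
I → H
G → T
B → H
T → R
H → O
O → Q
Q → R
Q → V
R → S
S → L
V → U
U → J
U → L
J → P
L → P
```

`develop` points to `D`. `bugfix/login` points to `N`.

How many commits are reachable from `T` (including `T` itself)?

Walking parent pointers from T: reachable set = {L, P, R, S, T}.
That is 5 commits.

5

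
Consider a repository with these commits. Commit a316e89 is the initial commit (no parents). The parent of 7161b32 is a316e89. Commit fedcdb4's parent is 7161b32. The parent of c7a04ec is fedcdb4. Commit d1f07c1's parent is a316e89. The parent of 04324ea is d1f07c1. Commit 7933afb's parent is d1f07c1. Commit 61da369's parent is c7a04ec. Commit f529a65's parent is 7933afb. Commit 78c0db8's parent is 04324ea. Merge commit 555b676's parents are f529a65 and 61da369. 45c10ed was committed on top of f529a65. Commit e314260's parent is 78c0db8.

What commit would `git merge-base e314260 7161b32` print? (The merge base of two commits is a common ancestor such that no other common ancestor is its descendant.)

a316e89

Ancestors of e314260: {04324ea, 78c0db8, a316e89, d1f07c1, e314260}.
Ancestors of 7161b32: {7161b32, a316e89}.
Common ancestors: {a316e89}.
The only common ancestor is a316e89, so it is the merge base.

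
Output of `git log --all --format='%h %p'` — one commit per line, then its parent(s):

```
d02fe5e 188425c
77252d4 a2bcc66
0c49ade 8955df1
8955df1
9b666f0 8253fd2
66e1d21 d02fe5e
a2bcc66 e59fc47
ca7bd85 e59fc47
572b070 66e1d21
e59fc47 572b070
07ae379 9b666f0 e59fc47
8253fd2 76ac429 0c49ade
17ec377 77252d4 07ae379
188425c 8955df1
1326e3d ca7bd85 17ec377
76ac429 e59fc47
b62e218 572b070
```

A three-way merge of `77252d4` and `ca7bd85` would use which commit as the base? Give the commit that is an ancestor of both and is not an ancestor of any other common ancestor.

e59fc47

Ancestors of 77252d4: {188425c, 572b070, 66e1d21, 77252d4, 8955df1, a2bcc66, d02fe5e, e59fc47}.
Ancestors of ca7bd85: {188425c, 572b070, 66e1d21, 8955df1, ca7bd85, d02fe5e, e59fc47}.
Common ancestors: {188425c, 572b070, 66e1d21, 8955df1, d02fe5e, e59fc47}.
Among these, e59fc47 is not an ancestor of any other common ancestor — it is the merge base.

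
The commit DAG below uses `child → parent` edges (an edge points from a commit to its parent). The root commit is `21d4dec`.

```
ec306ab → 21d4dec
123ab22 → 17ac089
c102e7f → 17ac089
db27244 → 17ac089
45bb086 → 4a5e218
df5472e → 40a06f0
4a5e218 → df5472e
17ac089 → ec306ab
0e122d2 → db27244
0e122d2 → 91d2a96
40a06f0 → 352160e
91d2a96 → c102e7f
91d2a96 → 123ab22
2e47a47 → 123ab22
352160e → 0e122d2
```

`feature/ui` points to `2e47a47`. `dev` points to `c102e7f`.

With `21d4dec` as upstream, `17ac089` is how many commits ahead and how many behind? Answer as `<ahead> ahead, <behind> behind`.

2 ahead, 0 behind

Reachable from 17ac089: {17ac089, 21d4dec, ec306ab}.
Reachable from 21d4dec: {21d4dec}.
Only in 17ac089's history (ahead): {17ac089, ec306ab} — 2.
Only in 21d4dec's history (behind): {} — 0.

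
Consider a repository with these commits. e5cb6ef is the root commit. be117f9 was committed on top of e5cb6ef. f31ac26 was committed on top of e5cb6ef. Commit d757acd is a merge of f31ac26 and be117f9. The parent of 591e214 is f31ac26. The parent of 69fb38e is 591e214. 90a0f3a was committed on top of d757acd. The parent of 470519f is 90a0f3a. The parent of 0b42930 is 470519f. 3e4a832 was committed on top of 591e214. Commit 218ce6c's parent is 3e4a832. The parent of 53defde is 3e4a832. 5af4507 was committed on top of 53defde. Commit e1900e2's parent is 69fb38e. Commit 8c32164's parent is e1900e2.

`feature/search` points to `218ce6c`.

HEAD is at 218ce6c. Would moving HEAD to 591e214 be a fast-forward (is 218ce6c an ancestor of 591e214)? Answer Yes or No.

No

A fast-forward from 218ce6c to 591e214 is possible iff 218ce6c is an ancestor of 591e214.
Ancestors of 591e214: {591e214, e5cb6ef, f31ac26}.
218ce6c is not among them, so fast-forward is not possible.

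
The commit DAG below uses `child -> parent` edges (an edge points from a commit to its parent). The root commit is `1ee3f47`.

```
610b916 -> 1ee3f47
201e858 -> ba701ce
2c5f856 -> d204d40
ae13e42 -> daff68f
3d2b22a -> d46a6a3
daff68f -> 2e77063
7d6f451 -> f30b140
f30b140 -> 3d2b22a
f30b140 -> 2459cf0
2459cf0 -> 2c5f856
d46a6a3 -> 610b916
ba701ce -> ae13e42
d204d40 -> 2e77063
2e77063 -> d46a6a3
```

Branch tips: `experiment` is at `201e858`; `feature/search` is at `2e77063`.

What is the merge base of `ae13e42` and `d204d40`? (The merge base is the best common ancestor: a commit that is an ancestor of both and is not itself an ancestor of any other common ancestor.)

2e77063

Ancestors of ae13e42: {1ee3f47, 2e77063, 610b916, ae13e42, d46a6a3, daff68f}.
Ancestors of d204d40: {1ee3f47, 2e77063, 610b916, d204d40, d46a6a3}.
Common ancestors: {1ee3f47, 2e77063, 610b916, d46a6a3}.
Among these, 2e77063 is not an ancestor of any other common ancestor — it is the merge base.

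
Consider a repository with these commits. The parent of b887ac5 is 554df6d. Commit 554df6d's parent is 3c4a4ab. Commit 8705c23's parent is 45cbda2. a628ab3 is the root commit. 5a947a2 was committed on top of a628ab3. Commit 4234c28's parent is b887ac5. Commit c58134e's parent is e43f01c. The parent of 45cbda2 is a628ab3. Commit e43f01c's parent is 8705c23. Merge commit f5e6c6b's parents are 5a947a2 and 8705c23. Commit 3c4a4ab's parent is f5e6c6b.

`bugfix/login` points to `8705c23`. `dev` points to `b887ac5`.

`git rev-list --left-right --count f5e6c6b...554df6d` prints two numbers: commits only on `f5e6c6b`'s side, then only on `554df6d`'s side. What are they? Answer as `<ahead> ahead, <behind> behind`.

0 ahead, 2 behind

Reachable from f5e6c6b: {45cbda2, 5a947a2, 8705c23, a628ab3, f5e6c6b}.
Reachable from 554df6d: {3c4a4ab, 45cbda2, 554df6d, 5a947a2, 8705c23, a628ab3, f5e6c6b}.
Only in f5e6c6b's history (ahead): {} — 0.
Only in 554df6d's history (behind): {3c4a4ab, 554df6d} — 2.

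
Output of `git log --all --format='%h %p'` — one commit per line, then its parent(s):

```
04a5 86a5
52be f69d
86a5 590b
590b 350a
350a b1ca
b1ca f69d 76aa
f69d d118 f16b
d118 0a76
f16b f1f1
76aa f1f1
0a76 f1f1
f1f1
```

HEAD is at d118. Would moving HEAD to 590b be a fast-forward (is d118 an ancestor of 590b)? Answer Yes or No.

A fast-forward from d118 to 590b is possible iff d118 is an ancestor of 590b.
Ancestors of 590b: {0a76, 350a, 590b, 76aa, b1ca, d118, f16b, f1f1, f69d}.
d118 is among them, so fast-forward is possible.

Yes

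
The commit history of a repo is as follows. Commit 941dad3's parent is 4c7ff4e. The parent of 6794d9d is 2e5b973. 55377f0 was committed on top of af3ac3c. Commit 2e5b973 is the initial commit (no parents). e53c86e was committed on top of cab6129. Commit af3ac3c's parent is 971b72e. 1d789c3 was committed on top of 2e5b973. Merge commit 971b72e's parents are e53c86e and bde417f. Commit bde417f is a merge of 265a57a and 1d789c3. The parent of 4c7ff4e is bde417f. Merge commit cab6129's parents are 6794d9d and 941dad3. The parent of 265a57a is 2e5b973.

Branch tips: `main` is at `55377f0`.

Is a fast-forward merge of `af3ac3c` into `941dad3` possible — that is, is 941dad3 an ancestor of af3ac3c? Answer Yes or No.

Yes

A fast-forward from 941dad3 to af3ac3c is possible iff 941dad3 is an ancestor of af3ac3c.
Ancestors of af3ac3c: {1d789c3, 265a57a, 2e5b973, 4c7ff4e, 6794d9d, 941dad3, 971b72e, af3ac3c, bde417f, cab6129, e53c86e}.
941dad3 is among them, so fast-forward is possible.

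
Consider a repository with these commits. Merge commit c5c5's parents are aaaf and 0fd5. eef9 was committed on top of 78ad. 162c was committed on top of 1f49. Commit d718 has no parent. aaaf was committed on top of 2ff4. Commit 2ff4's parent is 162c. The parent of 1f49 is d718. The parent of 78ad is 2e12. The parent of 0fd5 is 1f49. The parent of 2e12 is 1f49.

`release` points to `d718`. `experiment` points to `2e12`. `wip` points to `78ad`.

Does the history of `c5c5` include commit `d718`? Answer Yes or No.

Yes

Ancestors of c5c5 (commits reachable by following parents): {0fd5, 162c, 1f49, 2ff4, aaaf, c5c5, d718}.
d718 is in that set, so it is an ancestor of c5c5.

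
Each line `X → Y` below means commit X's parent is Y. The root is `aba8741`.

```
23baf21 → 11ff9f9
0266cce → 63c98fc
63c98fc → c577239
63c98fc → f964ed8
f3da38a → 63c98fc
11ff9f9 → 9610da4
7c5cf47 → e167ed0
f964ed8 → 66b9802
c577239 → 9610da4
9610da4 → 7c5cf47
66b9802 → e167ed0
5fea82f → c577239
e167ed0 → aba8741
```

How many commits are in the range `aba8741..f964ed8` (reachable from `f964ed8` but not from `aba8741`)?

3

Reachable from f964ed8: {66b9802, aba8741, e167ed0, f964ed8}.
Reachable from aba8741: {aba8741}.
In f964ed8's history but not aba8741's: {66b9802, e167ed0, f964ed8} — 3 commits.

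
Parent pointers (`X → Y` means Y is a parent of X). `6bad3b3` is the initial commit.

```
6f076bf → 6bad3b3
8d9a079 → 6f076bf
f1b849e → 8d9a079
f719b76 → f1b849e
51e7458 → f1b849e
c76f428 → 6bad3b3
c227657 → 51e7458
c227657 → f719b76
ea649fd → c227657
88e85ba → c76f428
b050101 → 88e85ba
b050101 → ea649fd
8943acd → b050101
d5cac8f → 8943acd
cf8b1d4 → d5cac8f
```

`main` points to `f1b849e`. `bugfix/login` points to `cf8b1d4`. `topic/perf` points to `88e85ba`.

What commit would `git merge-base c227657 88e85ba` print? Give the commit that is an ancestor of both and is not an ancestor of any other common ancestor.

6bad3b3

Ancestors of c227657: {51e7458, 6bad3b3, 6f076bf, 8d9a079, c227657, f1b849e, f719b76}.
Ancestors of 88e85ba: {6bad3b3, 88e85ba, c76f428}.
Common ancestors: {6bad3b3}.
The only common ancestor is 6bad3b3, so it is the merge base.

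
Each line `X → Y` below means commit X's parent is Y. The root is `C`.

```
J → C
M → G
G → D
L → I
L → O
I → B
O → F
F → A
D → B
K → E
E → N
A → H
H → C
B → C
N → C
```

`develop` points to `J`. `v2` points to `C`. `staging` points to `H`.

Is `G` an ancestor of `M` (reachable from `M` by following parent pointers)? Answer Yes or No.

Ancestors of M (commits reachable by following parents): {B, C, D, G, M}.
G is in that set, so it is an ancestor of M.

Yes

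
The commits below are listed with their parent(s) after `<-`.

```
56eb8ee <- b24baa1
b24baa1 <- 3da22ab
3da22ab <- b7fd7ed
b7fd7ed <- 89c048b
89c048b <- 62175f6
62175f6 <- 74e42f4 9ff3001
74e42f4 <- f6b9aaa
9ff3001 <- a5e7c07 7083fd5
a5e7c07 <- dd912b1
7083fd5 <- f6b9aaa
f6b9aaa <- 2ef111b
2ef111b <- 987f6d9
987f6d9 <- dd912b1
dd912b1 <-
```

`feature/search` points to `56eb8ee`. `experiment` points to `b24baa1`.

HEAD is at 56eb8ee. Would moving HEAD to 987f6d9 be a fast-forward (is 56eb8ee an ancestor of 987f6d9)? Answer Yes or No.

A fast-forward from 56eb8ee to 987f6d9 is possible iff 56eb8ee is an ancestor of 987f6d9.
Ancestors of 987f6d9: {987f6d9, dd912b1}.
56eb8ee is not among them, so fast-forward is not possible.

No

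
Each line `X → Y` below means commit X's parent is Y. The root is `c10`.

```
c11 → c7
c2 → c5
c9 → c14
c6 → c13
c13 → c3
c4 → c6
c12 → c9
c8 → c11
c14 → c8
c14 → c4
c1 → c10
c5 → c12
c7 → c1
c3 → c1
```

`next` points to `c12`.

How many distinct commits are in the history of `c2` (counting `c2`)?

14

Walking parent pointers from c2: reachable set = {c1, c10, c11, c12, c13, c14, c2, c3, c4, c5, c6, c7, c8, c9}.
That is 14 commits.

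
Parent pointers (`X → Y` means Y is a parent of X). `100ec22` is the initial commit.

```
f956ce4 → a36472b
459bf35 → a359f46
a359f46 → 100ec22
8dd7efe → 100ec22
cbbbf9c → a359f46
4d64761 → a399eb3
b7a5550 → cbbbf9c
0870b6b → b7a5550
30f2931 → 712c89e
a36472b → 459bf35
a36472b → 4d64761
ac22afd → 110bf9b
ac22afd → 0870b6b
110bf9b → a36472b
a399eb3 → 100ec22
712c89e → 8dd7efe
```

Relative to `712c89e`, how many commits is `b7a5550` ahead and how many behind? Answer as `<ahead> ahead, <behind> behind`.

3 ahead, 2 behind

Reachable from b7a5550: {100ec22, a359f46, b7a5550, cbbbf9c}.
Reachable from 712c89e: {100ec22, 712c89e, 8dd7efe}.
Only in b7a5550's history (ahead): {a359f46, b7a5550, cbbbf9c} — 3.
Only in 712c89e's history (behind): {712c89e, 8dd7efe} — 2.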